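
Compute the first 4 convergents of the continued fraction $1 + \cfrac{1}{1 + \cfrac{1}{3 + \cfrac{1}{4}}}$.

Using the convergent recurrence p_i = a_i*p_{i-1} + p_{i-2}, q_i = a_i*q_{i-1} + q_{i-2} with p_{-2}=0, p_{-1}=1, q_{-2}=1, q_{-1}=0:
  i=0: a_0=1, p_0 = 1*1 + 0 = 1, q_0 = 1*0 + 1 = 1.
  i=1: a_1=1, p_1 = 1*1 + 1 = 2, q_1 = 1*1 + 0 = 1.
  i=2: a_2=3, p_2 = 3*2 + 1 = 7, q_2 = 3*1 + 1 = 4.
  i=3: a_3=4, p_3 = 4*7 + 2 = 30, q_3 = 4*4 + 1 = 17.

1/1, 2/1, 7/4, 30/17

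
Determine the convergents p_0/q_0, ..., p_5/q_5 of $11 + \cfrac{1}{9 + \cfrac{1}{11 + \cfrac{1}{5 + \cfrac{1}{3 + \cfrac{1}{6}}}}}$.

11/1, 100/9, 1111/100, 5655/509, 18076/1627, 114111/10271

Using the convergent recurrence p_i = a_i*p_{i-1} + p_{i-2}, q_i = a_i*q_{i-1} + q_{i-2} with p_{-2}=0, p_{-1}=1, q_{-2}=1, q_{-1}=0:
  i=0: a_0=11, p_0 = 11*1 + 0 = 11, q_0 = 11*0 + 1 = 1.
  i=1: a_1=9, p_1 = 9*11 + 1 = 100, q_1 = 9*1 + 0 = 9.
  i=2: a_2=11, p_2 = 11*100 + 11 = 1111, q_2 = 11*9 + 1 = 100.
  i=3: a_3=5, p_3 = 5*1111 + 100 = 5655, q_3 = 5*100 + 9 = 509.
  i=4: a_4=3, p_4 = 3*5655 + 1111 = 18076, q_4 = 3*509 + 100 = 1627.
  i=5: a_5=6, p_5 = 6*18076 + 5655 = 114111, q_5 = 6*1627 + 509 = 10271.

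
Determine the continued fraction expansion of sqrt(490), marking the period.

Write x_i = (sqrt(490) + m_i)/d_i with (m_0, d_0) = (0, 1). a_0 = floor(sqrt(490)) = 22, since 22^2 = 484 <= 490 < 529 = 23^2.
Iterate m_{i+1} = d_i*a_i - m_i, d_{i+1} = (490 - m_{i+1}^2)/d_i, a_{i+1} = floor((a_0 + m_{i+1})/d_{i+1}):
  m_1 = 1*22 - 0 = 22, d_1 = (490 - 22^2)/1 = 6/1 = 6, a_1 = floor((22 + 22)/6) = 7.
  m_2 = 6*7 - 22 = 20, d_2 = (490 - 20^2)/6 = 90/6 = 15, a_2 = floor((22 + 20)/15) = 2.
  m_3 = 15*2 - 20 = 10, d_3 = (490 - 10^2)/15 = 390/15 = 26, a_3 = floor((22 + 10)/26) = 1.
  m_4 = 26*1 - 10 = 16, d_4 = (490 - 16^2)/26 = 234/26 = 9, a_4 = floor((22 + 16)/9) = 4.
  m_5 = 9*4 - 16 = 20, d_5 = (490 - 20^2)/9 = 90/9 = 10, a_5 = floor((22 + 20)/10) = 4.
  m_6 = 10*4 - 20 = 20, d_6 = (490 - 20^2)/10 = 90/10 = 9, a_6 = floor((22 + 20)/9) = 4.
  m_7 = 9*4 - 20 = 16, d_7 = (490 - 16^2)/9 = 234/9 = 26, a_7 = floor((22 + 16)/26) = 1.
  m_8 = 26*1 - 16 = 10, d_8 = (490 - 10^2)/26 = 390/26 = 15, a_8 = floor((22 + 10)/15) = 2.
  m_9 = 15*2 - 10 = 20, d_9 = (490 - 20^2)/15 = 90/15 = 6, a_9 = floor((22 + 20)/6) = 7.
  m_10 = 6*7 - 20 = 22, d_10 = (490 - 22^2)/6 = 6/6 = 1, a_10 = floor((22 + 22)/1) = 44.
  m_11 = 1*44 - 22 = 22, d_11 = (490 - 22^2)/1 = 6/1 = 6: (m_11, d_11) = (m_1, d_1) = (22, 6), so from here the quotients repeat a_1, ..., a_10; the period length is 10.
Hence the expansion of sqrt(490) is a_0 = 22 followed by the repeating block 7, 2, 1, 4, 4, 4, 1, 2, 7, 44 (period 10).

[22; (7, 2, 1, 4, 4, 4, 1, 2, 7, 44)]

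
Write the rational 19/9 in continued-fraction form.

[2; 9]

Run the Euclidean algorithm on 19 and 9; the successive quotients are the partial quotients a_0, a_1, ... (each step inverts the fractional part left over by the previous one):
  19 = 2*9 + 1, so a_0 = 2.
  9 = 9*1 + 0, so a_1 = 9.
The remainder reaches 0 after 2 divisions, so the expansion has 2 partial quotients, read off in order.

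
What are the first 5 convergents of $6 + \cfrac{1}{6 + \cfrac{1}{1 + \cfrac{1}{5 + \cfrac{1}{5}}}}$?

Using the convergent recurrence p_i = a_i*p_{i-1} + p_{i-2}, q_i = a_i*q_{i-1} + q_{i-2} with p_{-2}=0, p_{-1}=1, q_{-2}=1, q_{-1}=0:
  i=0: a_0=6, p_0 = 6*1 + 0 = 6, q_0 = 6*0 + 1 = 1.
  i=1: a_1=6, p_1 = 6*6 + 1 = 37, q_1 = 6*1 + 0 = 6.
  i=2: a_2=1, p_2 = 1*37 + 6 = 43, q_2 = 1*6 + 1 = 7.
  i=3: a_3=5, p_3 = 5*43 + 37 = 252, q_3 = 5*7 + 6 = 41.
  i=4: a_4=5, p_4 = 5*252 + 43 = 1303, q_4 = 5*41 + 7 = 212.

6/1, 37/6, 43/7, 252/41, 1303/212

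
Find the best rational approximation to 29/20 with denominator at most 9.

13/9

Expand x = 29/20 as a continued fraction with the Euclidean algorithm:
  29 = 1*20 + 9, so a_0 = 1.
  20 = 2*9 + 2, so a_1 = 2.
  9 = 4*2 + 1, so a_2 = 4.
  2 = 2*1 + 0, so a_3 = 2.
so x = [1; 2, 4, 2].
Convergents (p_i = a_i*p_{i-1} + p_{i-2}, q_i = a_i*q_{i-1} + q_{i-2} with p_{-2}=0, p_{-1}=1, q_{-2}=1, q_{-1}=0), until the denominator exceeds 9:
  i=0: a_0=1, p_0 = 1*1 + 0 = 1, q_0 = 1*0 + 1 = 1.
  i=1: a_1=2, p_1 = 2*1 + 1 = 3, q_1 = 2*1 + 0 = 2.
  i=2: a_2=4, p_2 = 4*3 + 1 = 13, q_2 = 4*2 + 1 = 9.
  i=3: a_3=2, p_3 = 2*13 + 3 = 29, q_3 = 2*9 + 2 = 20.
q_3 = 20 > 9, so the last convergent with denominator <= 9 is p_2/q_2 = 13/9.
The closest fraction with denominator <= 9 is either p_2/q_2 or the intermediate fraction (k*p_2 + p_1)/(k*q_2 + q_1) with the largest k >= 1 whose denominator stays <= 9; these approach x as k grows, and every other convergent or intermediate fraction in range is farther away.
Largest k: floor((9 - q_1)/q_2) = floor((9 - 2)/9) = 0.
Since k = 0, no intermediate fraction beyond p_2/q_2 has denominator <= 9, so the convergent 13/9 is the closest (its error is |29*9 - 13*20|/(20*9) = 1/180).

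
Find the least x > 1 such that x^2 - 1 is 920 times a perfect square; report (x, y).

First expand sqrt(920) as a continued fraction. With x_i = (sqrt(920) + m_i)/d_i and (m_0, d_0) = (0, 1): a_0 = floor(sqrt(920)) = 30, since 30^2 = 900 <= 920 < 961 = 31^2.
Iterate m_{i+1} = d_i*a_i - m_i, d_{i+1} = (920 - m_{i+1}^2)/d_i, a_{i+1} = floor((a_0 + m_{i+1})/d_{i+1}):
  m_1 = 1*30 - 0 = 30, d_1 = (920 - 30^2)/1 = 20/1 = 20, a_1 = floor((30 + 30)/20) = 3.
  m_2 = 20*3 - 30 = 30, d_2 = (920 - 30^2)/20 = 20/20 = 1, a_2 = floor((30 + 30)/1) = 60.
  m_3 = 1*60 - 30 = 30, d_3 = (920 - 30^2)/1 = 20/1 = 20: (m_3, d_3) = (m_1, d_1) = (30, 20), so from here the quotients repeat a_1, a_2; the period length is 2.
So sqrt(920) = [30; (3, 60)] with period length k = 2.
k is even, so the fundamental solution of x^2 - 920y^2 = 1 is (p_{k-1}, q_{k-1}) = (p_1, q_1); compute convergents through index 1.
Convergents (p_i = a_i*p_{i-1} + p_{i-2}, q_i = a_i*q_{i-1} + q_{i-2} with p_{-2}=0, p_{-1}=1, q_{-2}=1, q_{-1}=0):
  i=0: a_0=30, p_0 = 30*1 + 0 = 30, q_0 = 30*0 + 1 = 1.
  i=1: a_1=3, p_1 = 3*30 + 1 = 91, q_1 = 3*1 + 0 = 3.
Check: 91^2 - 920*3^2 = 8281 - 8280 = 1, so (x, y) = (91, 3) solves the equation, and by the theorem it is the least positive solution.

(x, y) = (91, 3)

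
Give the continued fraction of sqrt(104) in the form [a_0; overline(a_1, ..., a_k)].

[10; overline(5, 20)]

Write x_i = (sqrt(104) + m_i)/d_i with (m_0, d_0) = (0, 1). a_0 = floor(sqrt(104)) = 10, since 10^2 = 100 <= 104 < 121 = 11^2.
Iterate m_{i+1} = d_i*a_i - m_i, d_{i+1} = (104 - m_{i+1}^2)/d_i, a_{i+1} = floor((a_0 + m_{i+1})/d_{i+1}):
  m_1 = 1*10 - 0 = 10, d_1 = (104 - 10^2)/1 = 4/1 = 4, a_1 = floor((10 + 10)/4) = 5.
  m_2 = 4*5 - 10 = 10, d_2 = (104 - 10^2)/4 = 4/4 = 1, a_2 = floor((10 + 10)/1) = 20.
  m_3 = 1*20 - 10 = 10, d_3 = (104 - 10^2)/1 = 4/1 = 4: (m_3, d_3) = (m_1, d_1) = (10, 4), so from here the quotients repeat a_1, a_2; the period length is 2.
Hence the expansion of sqrt(104) is a_0 = 10 followed by the repeating block 5, 20 (period 2).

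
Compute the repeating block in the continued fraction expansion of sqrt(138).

Write x_i = (sqrt(138) + m_i)/d_i with (m_0, d_0) = (0, 1). a_0 = floor(sqrt(138)) = 11, since 11^2 = 121 <= 138 < 144 = 12^2.
Iterate m_{i+1} = d_i*a_i - m_i, d_{i+1} = (138 - m_{i+1}^2)/d_i, a_{i+1} = floor((a_0 + m_{i+1})/d_{i+1}):
  m_1 = 1*11 - 0 = 11, d_1 = (138 - 11^2)/1 = 17/1 = 17, a_1 = floor((11 + 11)/17) = 1.
  m_2 = 17*1 - 11 = 6, d_2 = (138 - 6^2)/17 = 102/17 = 6, a_2 = floor((11 + 6)/6) = 2.
  m_3 = 6*2 - 6 = 6, d_3 = (138 - 6^2)/6 = 102/6 = 17, a_3 = floor((11 + 6)/17) = 1.
  m_4 = 17*1 - 6 = 11, d_4 = (138 - 11^2)/17 = 17/17 = 1, a_4 = floor((11 + 11)/1) = 22.
  m_5 = 1*22 - 11 = 11, d_5 = (138 - 11^2)/1 = 17/1 = 17: (m_5, d_5) = (m_1, d_1) = (11, 17), so from here the quotients repeat a_1, ..., a_4; the period length is 4.
Hence the expansion of sqrt(138) is a_0 = 11 followed by the repeating block 1, 2, 1, 22 (period 4).

[11; (1, 2, 1, 22)]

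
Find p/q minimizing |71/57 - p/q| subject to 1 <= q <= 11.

Expand x = 71/57 as a continued fraction with the Euclidean algorithm:
  71 = 1*57 + 14, so a_0 = 1.
  57 = 4*14 + 1, so a_1 = 4.
  14 = 14*1 + 0, so a_2 = 14.
so x = [1; 4, 14].
Convergents (p_i = a_i*p_{i-1} + p_{i-2}, q_i = a_i*q_{i-1} + q_{i-2} with p_{-2}=0, p_{-1}=1, q_{-2}=1, q_{-1}=0), until the denominator exceeds 11:
  i=0: a_0=1, p_0 = 1*1 + 0 = 1, q_0 = 1*0 + 1 = 1.
  i=1: a_1=4, p_1 = 4*1 + 1 = 5, q_1 = 4*1 + 0 = 4.
  i=2: a_2=14, p_2 = 14*5 + 1 = 71, q_2 = 14*4 + 1 = 57.
q_2 = 57 > 11, so the last convergent with denominator <= 11 is p_1/q_1 = 5/4.
The closest fraction with denominator <= 11 is either p_1/q_1 or the intermediate fraction (k*p_1 + p_0)/(k*q_1 + q_0) with the largest k >= 1 whose denominator stays <= 11; these approach x as k grows, and every other convergent or intermediate fraction in range is farther away.
Largest k: floor((11 - q_0)/q_1) = floor((11 - 1)/4) = 2.
That gives (2*5 + 1)/(2*4 + 1) = 11/9.
Compare the errors: |x - 5/4| = |71*4 - 5*57|/(57*4) = 1/228, and |x - 11/9| = |71*9 - 11*57|/(57*9) = 12/513.
Cross-multiplying, 1*513 = 513 < 2736 = 12*228, so 1/228 is smaller: the convergent 5/4 is closer to x than 11/9.

5/4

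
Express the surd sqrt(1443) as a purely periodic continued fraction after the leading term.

Write x_i = (sqrt(1443) + m_i)/d_i with (m_0, d_0) = (0, 1). a_0 = floor(sqrt(1443)) = 37, since 37^2 = 1369 <= 1443 < 1444 = 38^2.
Iterate m_{i+1} = d_i*a_i - m_i, d_{i+1} = (1443 - m_{i+1}^2)/d_i, a_{i+1} = floor((a_0 + m_{i+1})/d_{i+1}):
  m_1 = 1*37 - 0 = 37, d_1 = (1443 - 37^2)/1 = 74/1 = 74, a_1 = floor((37 + 37)/74) = 1.
  m_2 = 74*1 - 37 = 37, d_2 = (1443 - 37^2)/74 = 74/74 = 1, a_2 = floor((37 + 37)/1) = 74.
  m_3 = 1*74 - 37 = 37, d_3 = (1443 - 37^2)/1 = 74/1 = 74: (m_3, d_3) = (m_1, d_1) = (37, 74), so from here the quotients repeat a_1, a_2; the period length is 2.
Hence the expansion of sqrt(1443) is a_0 = 37 followed by the repeating block 1, 74 (period 2).

[37; (1, 74)]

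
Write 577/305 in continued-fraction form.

Run the Euclidean algorithm on 577 and 305; the successive quotients are the partial quotients a_0, a_1, ... (each step inverts the fractional part left over by the previous one):
  577 = 1*305 + 272, so a_0 = 1.
  305 = 1*272 + 33, so a_1 = 1.
  272 = 8*33 + 8, so a_2 = 8.
  33 = 4*8 + 1, so a_3 = 4.
  8 = 8*1 + 0, so a_4 = 8.
The remainder reaches 0 after 5 divisions, so the expansion has 5 partial quotients, read off in order.

[1; 1, 8, 4, 8]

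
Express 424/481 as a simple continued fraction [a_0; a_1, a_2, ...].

[0; 1, 7, 2, 3, 1, 1, 3]

Run the Euclidean algorithm on 424 and 481; the successive quotients are the partial quotients a_0, a_1, ... (each step inverts the fractional part left over by the previous one):
  424 = 0*481 + 424, so a_0 = 0.
  481 = 1*424 + 57, so a_1 = 1.
  424 = 7*57 + 25, so a_2 = 7.
  57 = 2*25 + 7, so a_3 = 2.
  25 = 3*7 + 4, so a_4 = 3.
  7 = 1*4 + 3, so a_5 = 1.
  4 = 1*3 + 1, so a_6 = 1.
  3 = 3*1 + 0, so a_7 = 3.
The remainder reaches 0 after 8 divisions, so the expansion has 8 partial quotients, read off in order.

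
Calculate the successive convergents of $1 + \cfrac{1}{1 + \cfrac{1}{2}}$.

Using the convergent recurrence p_i = a_i*p_{i-1} + p_{i-2}, q_i = a_i*q_{i-1} + q_{i-2} with p_{-2}=0, p_{-1}=1, q_{-2}=1, q_{-1}=0:
  i=0: a_0=1, p_0 = 1*1 + 0 = 1, q_0 = 1*0 + 1 = 1.
  i=1: a_1=1, p_1 = 1*1 + 1 = 2, q_1 = 1*1 + 0 = 1.
  i=2: a_2=2, p_2 = 2*2 + 1 = 5, q_2 = 2*1 + 1 = 3.

1/1, 2/1, 5/3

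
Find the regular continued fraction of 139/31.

[4; 2, 15]

Run the Euclidean algorithm on 139 and 31; the successive quotients are the partial quotients a_0, a_1, ... (each step inverts the fractional part left over by the previous one):
  139 = 4*31 + 15, so a_0 = 4.
  31 = 2*15 + 1, so a_1 = 2.
  15 = 15*1 + 0, so a_2 = 15.
The remainder reaches 0 after 3 divisions, so the expansion has 3 partial quotients, read off in order.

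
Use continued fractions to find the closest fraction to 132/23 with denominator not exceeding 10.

23/4

Expand x = 132/23 as a continued fraction with the Euclidean algorithm:
  132 = 5*23 + 17, so a_0 = 5.
  23 = 1*17 + 6, so a_1 = 1.
  17 = 2*6 + 5, so a_2 = 2.
  6 = 1*5 + 1, so a_3 = 1.
  5 = 5*1 + 0, so a_4 = 5.
so x = [5; 1, 2, 1, 5].
Convergents (p_i = a_i*p_{i-1} + p_{i-2}, q_i = a_i*q_{i-1} + q_{i-2} with p_{-2}=0, p_{-1}=1, q_{-2}=1, q_{-1}=0), until the denominator exceeds 10:
  i=0: a_0=5, p_0 = 5*1 + 0 = 5, q_0 = 5*0 + 1 = 1.
  i=1: a_1=1, p_1 = 1*5 + 1 = 6, q_1 = 1*1 + 0 = 1.
  i=2: a_2=2, p_2 = 2*6 + 5 = 17, q_2 = 2*1 + 1 = 3.
  i=3: a_3=1, p_3 = 1*17 + 6 = 23, q_3 = 1*3 + 1 = 4.
  i=4: a_4=5, p_4 = 5*23 + 17 = 132, q_4 = 5*4 + 3 = 23.
q_4 = 23 > 10, so the last convergent with denominator <= 10 is p_3/q_3 = 23/4.
The closest fraction with denominator <= 10 is either p_3/q_3 or the intermediate fraction (k*p_3 + p_2)/(k*q_3 + q_2) with the largest k >= 1 whose denominator stays <= 10; these approach x as k grows, and every other convergent or intermediate fraction in range is farther away.
Largest k: floor((10 - q_2)/q_3) = floor((10 - 3)/4) = 1.
That gives (1*23 + 17)/(1*4 + 3) = 40/7.
Compare the errors: |x - 23/4| = |132*4 - 23*23|/(23*4) = 1/92, and |x - 40/7| = |132*7 - 40*23|/(23*7) = 4/161.
Cross-multiplying, 1*161 = 161 < 368 = 4*92, so 1/92 is smaller: the convergent 23/4 is closer to x than 40/7.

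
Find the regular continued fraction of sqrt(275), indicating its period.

[16; (1, 1, 2, 1, 1, 32)]

Write x_i = (sqrt(275) + m_i)/d_i with (m_0, d_0) = (0, 1). a_0 = floor(sqrt(275)) = 16, since 16^2 = 256 <= 275 < 289 = 17^2.
Iterate m_{i+1} = d_i*a_i - m_i, d_{i+1} = (275 - m_{i+1}^2)/d_i, a_{i+1} = floor((a_0 + m_{i+1})/d_{i+1}):
  m_1 = 1*16 - 0 = 16, d_1 = (275 - 16^2)/1 = 19/1 = 19, a_1 = floor((16 + 16)/19) = 1.
  m_2 = 19*1 - 16 = 3, d_2 = (275 - 3^2)/19 = 266/19 = 14, a_2 = floor((16 + 3)/14) = 1.
  m_3 = 14*1 - 3 = 11, d_3 = (275 - 11^2)/14 = 154/14 = 11, a_3 = floor((16 + 11)/11) = 2.
  m_4 = 11*2 - 11 = 11, d_4 = (275 - 11^2)/11 = 154/11 = 14, a_4 = floor((16 + 11)/14) = 1.
  m_5 = 14*1 - 11 = 3, d_5 = (275 - 3^2)/14 = 266/14 = 19, a_5 = floor((16 + 3)/19) = 1.
  m_6 = 19*1 - 3 = 16, d_6 = (275 - 16^2)/19 = 19/19 = 1, a_6 = floor((16 + 16)/1) = 32.
  m_7 = 1*32 - 16 = 16, d_7 = (275 - 16^2)/1 = 19/1 = 19: (m_7, d_7) = (m_1, d_1) = (16, 19), so from here the quotients repeat a_1, ..., a_6; the period length is 6.
Hence the expansion of sqrt(275) is a_0 = 16 followed by the repeating block 1, 1, 2, 1, 1, 32 (period 6).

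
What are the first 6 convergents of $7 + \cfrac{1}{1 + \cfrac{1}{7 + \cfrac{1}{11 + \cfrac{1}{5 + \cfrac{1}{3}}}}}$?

7/1, 8/1, 63/8, 701/89, 3568/453, 11405/1448

Using the convergent recurrence p_i = a_i*p_{i-1} + p_{i-2}, q_i = a_i*q_{i-1} + q_{i-2} with p_{-2}=0, p_{-1}=1, q_{-2}=1, q_{-1}=0:
  i=0: a_0=7, p_0 = 7*1 + 0 = 7, q_0 = 7*0 + 1 = 1.
  i=1: a_1=1, p_1 = 1*7 + 1 = 8, q_1 = 1*1 + 0 = 1.
  i=2: a_2=7, p_2 = 7*8 + 7 = 63, q_2 = 7*1 + 1 = 8.
  i=3: a_3=11, p_3 = 11*63 + 8 = 701, q_3 = 11*8 + 1 = 89.
  i=4: a_4=5, p_4 = 5*701 + 63 = 3568, q_4 = 5*89 + 8 = 453.
  i=5: a_5=3, p_5 = 3*3568 + 701 = 11405, q_5 = 3*453 + 89 = 1448.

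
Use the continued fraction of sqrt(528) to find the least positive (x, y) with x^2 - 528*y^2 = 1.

(x, y) = (23, 1)

First expand sqrt(528) as a continued fraction. With x_i = (sqrt(528) + m_i)/d_i and (m_0, d_0) = (0, 1): a_0 = floor(sqrt(528)) = 22, since 22^2 = 484 <= 528 < 529 = 23^2.
Iterate m_{i+1} = d_i*a_i - m_i, d_{i+1} = (528 - m_{i+1}^2)/d_i, a_{i+1} = floor((a_0 + m_{i+1})/d_{i+1}):
  m_1 = 1*22 - 0 = 22, d_1 = (528 - 22^2)/1 = 44/1 = 44, a_1 = floor((22 + 22)/44) = 1.
  m_2 = 44*1 - 22 = 22, d_2 = (528 - 22^2)/44 = 44/44 = 1, a_2 = floor((22 + 22)/1) = 44.
  m_3 = 1*44 - 22 = 22, d_3 = (528 - 22^2)/1 = 44/1 = 44: (m_3, d_3) = (m_1, d_1) = (22, 44), so from here the quotients repeat a_1, a_2; the period length is 2.
So sqrt(528) = [22; (1, 44)] with period length k = 2.
k is even, so the fundamental solution of x^2 - 528y^2 = 1 is (p_{k-1}, q_{k-1}) = (p_1, q_1); compute convergents through index 1.
Convergents (p_i = a_i*p_{i-1} + p_{i-2}, q_i = a_i*q_{i-1} + q_{i-2} with p_{-2}=0, p_{-1}=1, q_{-2}=1, q_{-1}=0):
  i=0: a_0=22, p_0 = 22*1 + 0 = 22, q_0 = 22*0 + 1 = 1.
  i=1: a_1=1, p_1 = 1*22 + 1 = 23, q_1 = 1*1 + 0 = 1.
Check: 23^2 - 528*1^2 = 529 - 528 = 1, so (x, y) = (23, 1) solves the equation, and by the theorem it is the least positive solution.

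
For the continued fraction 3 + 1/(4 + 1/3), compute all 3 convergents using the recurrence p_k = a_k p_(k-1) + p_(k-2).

3/1, 13/4, 42/13

Using the convergent recurrence p_i = a_i*p_{i-1} + p_{i-2}, q_i = a_i*q_{i-1} + q_{i-2} with p_{-2}=0, p_{-1}=1, q_{-2}=1, q_{-1}=0:
  i=0: a_0=3, p_0 = 3*1 + 0 = 3, q_0 = 3*0 + 1 = 1.
  i=1: a_1=4, p_1 = 4*3 + 1 = 13, q_1 = 4*1 + 0 = 4.
  i=2: a_2=3, p_2 = 3*13 + 3 = 42, q_2 = 3*4 + 1 = 13.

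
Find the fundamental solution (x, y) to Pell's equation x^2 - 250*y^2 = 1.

(x, y) = (39480499, 2496966)

First expand sqrt(250) as a continued fraction. With x_i = (sqrt(250) + m_i)/d_i and (m_0, d_0) = (0, 1): a_0 = floor(sqrt(250)) = 15, since 15^2 = 225 <= 250 < 256 = 16^2.
Iterate m_{i+1} = d_i*a_i - m_i, d_{i+1} = (250 - m_{i+1}^2)/d_i, a_{i+1} = floor((a_0 + m_{i+1})/d_{i+1}):
  m_1 = 1*15 - 0 = 15, d_1 = (250 - 15^2)/1 = 25/1 = 25, a_1 = floor((15 + 15)/25) = 1.
  m_2 = 25*1 - 15 = 10, d_2 = (250 - 10^2)/25 = 150/25 = 6, a_2 = floor((15 + 10)/6) = 4.
  m_3 = 6*4 - 10 = 14, d_3 = (250 - 14^2)/6 = 54/6 = 9, a_3 = floor((15 + 14)/9) = 3.
  m_4 = 9*3 - 14 = 13, d_4 = (250 - 13^2)/9 = 81/9 = 9, a_4 = floor((15 + 13)/9) = 3.
  m_5 = 9*3 - 13 = 14, d_5 = (250 - 14^2)/9 = 54/9 = 6, a_5 = floor((15 + 14)/6) = 4.
  m_6 = 6*4 - 14 = 10, d_6 = (250 - 10^2)/6 = 150/6 = 25, a_6 = floor((15 + 10)/25) = 1.
  m_7 = 25*1 - 10 = 15, d_7 = (250 - 15^2)/25 = 25/25 = 1, a_7 = floor((15 + 15)/1) = 30.
  m_8 = 1*30 - 15 = 15, d_8 = (250 - 15^2)/1 = 25/1 = 25: (m_8, d_8) = (m_1, d_1) = (15, 25), so from here the quotients repeat a_1, ..., a_7; the period length is 7.
So sqrt(250) = [15; (1, 4, 3, 3, 4, 1, 30)] with period length k = 7.
k is odd, so (p_{k-1}, q_{k-1}) only solves x^2 - 250y^2 = -1 and the fundamental solution of x^2 - 250y^2 = 1 is (p_{2k-1}, q_{2k-1}) = (p_13, q_13); compute convergents through index 13, running through the period twice.
Convergents (p_i = a_i*p_{i-1} + p_{i-2}, q_i = a_i*q_{i-1} + q_{i-2} with p_{-2}=0, p_{-1}=1, q_{-2}=1, q_{-1}=0):
  i=0: a_0=15, p_0 = 15*1 + 0 = 15, q_0 = 15*0 + 1 = 1.
  i=1: a_1=1, p_1 = 1*15 + 1 = 16, q_1 = 1*1 + 0 = 1.
  i=2: a_2=4, p_2 = 4*16 + 15 = 79, q_2 = 4*1 + 1 = 5.
  i=3: a_3=3, p_3 = 3*79 + 16 = 253, q_3 = 3*5 + 1 = 16.
  i=4: a_4=3, p_4 = 3*253 + 79 = 838, q_4 = 3*16 + 5 = 53.
  i=5: a_5=4, p_5 = 4*838 + 253 = 3605, q_5 = 4*53 + 16 = 228.
  i=6: a_6=1, p_6 = 1*3605 + 838 = 4443, q_6 = 1*228 + 53 = 281.
  i=7: a_7=30, p_7 = 30*4443 + 3605 = 136895, q_7 = 30*281 + 228 = 8658.
  i=8: a_8=1, p_8 = 1*136895 + 4443 = 141338, q_8 = 1*8658 + 281 = 8939.
  i=9: a_9=4, p_9 = 4*141338 + 136895 = 702247, q_9 = 4*8939 + 8658 = 44414.
  i=10: a_10=3, p_10 = 3*702247 + 141338 = 2248079, q_10 = 3*44414 + 8939 = 142181.
  i=11: a_11=3, p_11 = 3*2248079 + 702247 = 7446484, q_11 = 3*142181 + 44414 = 470957.
  i=12: a_12=4, p_12 = 4*7446484 + 2248079 = 32034015, q_12 = 4*470957 + 142181 = 2026009.
  i=13: a_13=1, p_13 = 1*32034015 + 7446484 = 39480499, q_13 = 1*2026009 + 470957 = 2496966.
Indeed p_6^2 - 250*q_6^2 = 19740249 - 19740250 = -1, not +1.
Check: 39480499^2 - 250*2496966^2 = 1558709801289001 - 1558709801289000 = 1, so (x, y) = (39480499, 2496966) solves the equation, and by the theorem it is the least positive solution.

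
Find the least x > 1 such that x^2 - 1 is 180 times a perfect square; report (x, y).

First expand sqrt(180) as a continued fraction. With x_i = (sqrt(180) + m_i)/d_i and (m_0, d_0) = (0, 1): a_0 = floor(sqrt(180)) = 13, since 13^2 = 169 <= 180 < 196 = 14^2.
Iterate m_{i+1} = d_i*a_i - m_i, d_{i+1} = (180 - m_{i+1}^2)/d_i, a_{i+1} = floor((a_0 + m_{i+1})/d_{i+1}):
  m_1 = 1*13 - 0 = 13, d_1 = (180 - 13^2)/1 = 11/1 = 11, a_1 = floor((13 + 13)/11) = 2.
  m_2 = 11*2 - 13 = 9, d_2 = (180 - 9^2)/11 = 99/11 = 9, a_2 = floor((13 + 9)/9) = 2.
  m_3 = 9*2 - 9 = 9, d_3 = (180 - 9^2)/9 = 99/9 = 11, a_3 = floor((13 + 9)/11) = 2.
  m_4 = 11*2 - 9 = 13, d_4 = (180 - 13^2)/11 = 11/11 = 1, a_4 = floor((13 + 13)/1) = 26.
  m_5 = 1*26 - 13 = 13, d_5 = (180 - 13^2)/1 = 11/1 = 11: (m_5, d_5) = (m_1, d_1) = (13, 11), so from here the quotients repeat a_1, ..., a_4; the period length is 4.
So sqrt(180) = [13; (2, 2, 2, 26)] with period length k = 4.
k is even, so the fundamental solution of x^2 - 180y^2 = 1 is (p_{k-1}, q_{k-1}) = (p_3, q_3); compute convergents through index 3.
Convergents (p_i = a_i*p_{i-1} + p_{i-2}, q_i = a_i*q_{i-1} + q_{i-2} with p_{-2}=0, p_{-1}=1, q_{-2}=1, q_{-1}=0):
  i=0: a_0=13, p_0 = 13*1 + 0 = 13, q_0 = 13*0 + 1 = 1.
  i=1: a_1=2, p_1 = 2*13 + 1 = 27, q_1 = 2*1 + 0 = 2.
  i=2: a_2=2, p_2 = 2*27 + 13 = 67, q_2 = 2*2 + 1 = 5.
  i=3: a_3=2, p_3 = 2*67 + 27 = 161, q_3 = 2*5 + 2 = 12.
Check: 161^2 - 180*12^2 = 25921 - 25920 = 1, so (x, y) = (161, 12) solves the equation, and by the theorem it is the least positive solution.

(x, y) = (161, 12)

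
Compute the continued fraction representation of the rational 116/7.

[16; 1, 1, 3]

Run the Euclidean algorithm on 116 and 7; the successive quotients are the partial quotients a_0, a_1, ... (each step inverts the fractional part left over by the previous one):
  116 = 16*7 + 4, so a_0 = 16.
  7 = 1*4 + 3, so a_1 = 1.
  4 = 1*3 + 1, so a_2 = 1.
  3 = 3*1 + 0, so a_3 = 3.
The remainder reaches 0 after 4 divisions, so the expansion has 4 partial quotients, read off in order.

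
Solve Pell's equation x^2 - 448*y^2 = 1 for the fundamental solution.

(x, y) = (127, 6)

First expand sqrt(448) as a continued fraction. With x_i = (sqrt(448) + m_i)/d_i and (m_0, d_0) = (0, 1): a_0 = floor(sqrt(448)) = 21, since 21^2 = 441 <= 448 < 484 = 22^2.
Iterate m_{i+1} = d_i*a_i - m_i, d_{i+1} = (448 - m_{i+1}^2)/d_i, a_{i+1} = floor((a_0 + m_{i+1})/d_{i+1}):
  m_1 = 1*21 - 0 = 21, d_1 = (448 - 21^2)/1 = 7/1 = 7, a_1 = floor((21 + 21)/7) = 6.
  m_2 = 7*6 - 21 = 21, d_2 = (448 - 21^2)/7 = 7/7 = 1, a_2 = floor((21 + 21)/1) = 42.
  m_3 = 1*42 - 21 = 21, d_3 = (448 - 21^2)/1 = 7/1 = 7: (m_3, d_3) = (m_1, d_1) = (21, 7), so from here the quotients repeat a_1, a_2; the period length is 2.
So sqrt(448) = [21; (6, 42)] with period length k = 2.
k is even, so the fundamental solution of x^2 - 448y^2 = 1 is (p_{k-1}, q_{k-1}) = (p_1, q_1); compute convergents through index 1.
Convergents (p_i = a_i*p_{i-1} + p_{i-2}, q_i = a_i*q_{i-1} + q_{i-2} with p_{-2}=0, p_{-1}=1, q_{-2}=1, q_{-1}=0):
  i=0: a_0=21, p_0 = 21*1 + 0 = 21, q_0 = 21*0 + 1 = 1.
  i=1: a_1=6, p_1 = 6*21 + 1 = 127, q_1 = 6*1 + 0 = 6.
Check: 127^2 - 448*6^2 = 16129 - 16128 = 1, so (x, y) = (127, 6) solves the equation, and by the theorem it is the least positive solution.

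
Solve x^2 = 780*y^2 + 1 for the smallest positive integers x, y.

First expand sqrt(780) as a continued fraction. With x_i = (sqrt(780) + m_i)/d_i and (m_0, d_0) = (0, 1): a_0 = floor(sqrt(780)) = 27, since 27^2 = 729 <= 780 < 784 = 28^2.
Iterate m_{i+1} = d_i*a_i - m_i, d_{i+1} = (780 - m_{i+1}^2)/d_i, a_{i+1} = floor((a_0 + m_{i+1})/d_{i+1}):
  m_1 = 1*27 - 0 = 27, d_1 = (780 - 27^2)/1 = 51/1 = 51, a_1 = floor((27 + 27)/51) = 1.
  m_2 = 51*1 - 27 = 24, d_2 = (780 - 24^2)/51 = 204/51 = 4, a_2 = floor((27 + 24)/4) = 12.
  m_3 = 4*12 - 24 = 24, d_3 = (780 - 24^2)/4 = 204/4 = 51, a_3 = floor((27 + 24)/51) = 1.
  m_4 = 51*1 - 24 = 27, d_4 = (780 - 27^2)/51 = 51/51 = 1, a_4 = floor((27 + 27)/1) = 54.
  m_5 = 1*54 - 27 = 27, d_5 = (780 - 27^2)/1 = 51/1 = 51: (m_5, d_5) = (m_1, d_1) = (27, 51), so from here the quotients repeat a_1, ..., a_4; the period length is 4.
So sqrt(780) = [27; (1, 12, 1, 54)] with period length k = 4.
k is even, so the fundamental solution of x^2 - 780y^2 = 1 is (p_{k-1}, q_{k-1}) = (p_3, q_3); compute convergents through index 3.
Convergents (p_i = a_i*p_{i-1} + p_{i-2}, q_i = a_i*q_{i-1} + q_{i-2} with p_{-2}=0, p_{-1}=1, q_{-2}=1, q_{-1}=0):
  i=0: a_0=27, p_0 = 27*1 + 0 = 27, q_0 = 27*0 + 1 = 1.
  i=1: a_1=1, p_1 = 1*27 + 1 = 28, q_1 = 1*1 + 0 = 1.
  i=2: a_2=12, p_2 = 12*28 + 27 = 363, q_2 = 12*1 + 1 = 13.
  i=3: a_3=1, p_3 = 1*363 + 28 = 391, q_3 = 1*13 + 1 = 14.
Check: 391^2 - 780*14^2 = 152881 - 152880 = 1, so (x, y) = (391, 14) solves the equation, and by the theorem it is the least positive solution.

(x, y) = (391, 14)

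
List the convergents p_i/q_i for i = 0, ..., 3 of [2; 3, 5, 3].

2/1, 7/3, 37/16, 118/51

Using the convergent recurrence p_i = a_i*p_{i-1} + p_{i-2}, q_i = a_i*q_{i-1} + q_{i-2} with p_{-2}=0, p_{-1}=1, q_{-2}=1, q_{-1}=0:
  i=0: a_0=2, p_0 = 2*1 + 0 = 2, q_0 = 2*0 + 1 = 1.
  i=1: a_1=3, p_1 = 3*2 + 1 = 7, q_1 = 3*1 + 0 = 3.
  i=2: a_2=5, p_2 = 5*7 + 2 = 37, q_2 = 5*3 + 1 = 16.
  i=3: a_3=3, p_3 = 3*37 + 7 = 118, q_3 = 3*16 + 3 = 51.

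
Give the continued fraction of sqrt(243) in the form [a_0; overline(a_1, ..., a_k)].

Write x_i = (sqrt(243) + m_i)/d_i with (m_0, d_0) = (0, 1). a_0 = floor(sqrt(243)) = 15, since 15^2 = 225 <= 243 < 256 = 16^2.
Iterate m_{i+1} = d_i*a_i - m_i, d_{i+1} = (243 - m_{i+1}^2)/d_i, a_{i+1} = floor((a_0 + m_{i+1})/d_{i+1}):
  m_1 = 1*15 - 0 = 15, d_1 = (243 - 15^2)/1 = 18/1 = 18, a_1 = floor((15 + 15)/18) = 1.
  m_2 = 18*1 - 15 = 3, d_2 = (243 - 3^2)/18 = 234/18 = 13, a_2 = floor((15 + 3)/13) = 1.
  m_3 = 13*1 - 3 = 10, d_3 = (243 - 10^2)/13 = 143/13 = 11, a_3 = floor((15 + 10)/11) = 2.
  m_4 = 11*2 - 10 = 12, d_4 = (243 - 12^2)/11 = 99/11 = 9, a_4 = floor((15 + 12)/9) = 3.
  m_5 = 9*3 - 12 = 15, d_5 = (243 - 15^2)/9 = 18/9 = 2, a_5 = floor((15 + 15)/2) = 15.
  m_6 = 2*15 - 15 = 15, d_6 = (243 - 15^2)/2 = 18/2 = 9, a_6 = floor((15 + 15)/9) = 3.
  m_7 = 9*3 - 15 = 12, d_7 = (243 - 12^2)/9 = 99/9 = 11, a_7 = floor((15 + 12)/11) = 2.
  m_8 = 11*2 - 12 = 10, d_8 = (243 - 10^2)/11 = 143/11 = 13, a_8 = floor((15 + 10)/13) = 1.
  m_9 = 13*1 - 10 = 3, d_9 = (243 - 3^2)/13 = 234/13 = 18, a_9 = floor((15 + 3)/18) = 1.
  m_10 = 18*1 - 3 = 15, d_10 = (243 - 15^2)/18 = 18/18 = 1, a_10 = floor((15 + 15)/1) = 30.
  m_11 = 1*30 - 15 = 15, d_11 = (243 - 15^2)/1 = 18/1 = 18: (m_11, d_11) = (m_1, d_1) = (15, 18), so from here the quotients repeat a_1, ..., a_10; the period length is 10.
Hence the expansion of sqrt(243) is a_0 = 15 followed by the repeating block 1, 1, 2, 3, 15, 3, 2, 1, 1, 30 (period 10).

[15; overline(1, 1, 2, 3, 15, 3, 2, 1, 1, 30)]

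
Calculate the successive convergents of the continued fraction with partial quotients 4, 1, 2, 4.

4/1, 5/1, 14/3, 61/13

Using the convergent recurrence p_i = a_i*p_{i-1} + p_{i-2}, q_i = a_i*q_{i-1} + q_{i-2} with p_{-2}=0, p_{-1}=1, q_{-2}=1, q_{-1}=0:
  i=0: a_0=4, p_0 = 4*1 + 0 = 4, q_0 = 4*0 + 1 = 1.
  i=1: a_1=1, p_1 = 1*4 + 1 = 5, q_1 = 1*1 + 0 = 1.
  i=2: a_2=2, p_2 = 2*5 + 4 = 14, q_2 = 2*1 + 1 = 3.
  i=3: a_3=4, p_3 = 4*14 + 5 = 61, q_3 = 4*3 + 1 = 13.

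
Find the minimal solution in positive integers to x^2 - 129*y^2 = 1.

(x, y) = (16855, 1484)

First expand sqrt(129) as a continued fraction. With x_i = (sqrt(129) + m_i)/d_i and (m_0, d_0) = (0, 1): a_0 = floor(sqrt(129)) = 11, since 11^2 = 121 <= 129 < 144 = 12^2.
Iterate m_{i+1} = d_i*a_i - m_i, d_{i+1} = (129 - m_{i+1}^2)/d_i, a_{i+1} = floor((a_0 + m_{i+1})/d_{i+1}):
  m_1 = 1*11 - 0 = 11, d_1 = (129 - 11^2)/1 = 8/1 = 8, a_1 = floor((11 + 11)/8) = 2.
  m_2 = 8*2 - 11 = 5, d_2 = (129 - 5^2)/8 = 104/8 = 13, a_2 = floor((11 + 5)/13) = 1.
  m_3 = 13*1 - 5 = 8, d_3 = (129 - 8^2)/13 = 65/13 = 5, a_3 = floor((11 + 8)/5) = 3.
  m_4 = 5*3 - 8 = 7, d_4 = (129 - 7^2)/5 = 80/5 = 16, a_4 = floor((11 + 7)/16) = 1.
  m_5 = 16*1 - 7 = 9, d_5 = (129 - 9^2)/16 = 48/16 = 3, a_5 = floor((11 + 9)/3) = 6.
  m_6 = 3*6 - 9 = 9, d_6 = (129 - 9^2)/3 = 48/3 = 16, a_6 = floor((11 + 9)/16) = 1.
  m_7 = 16*1 - 9 = 7, d_7 = (129 - 7^2)/16 = 80/16 = 5, a_7 = floor((11 + 7)/5) = 3.
  m_8 = 5*3 - 7 = 8, d_8 = (129 - 8^2)/5 = 65/5 = 13, a_8 = floor((11 + 8)/13) = 1.
  m_9 = 13*1 - 8 = 5, d_9 = (129 - 5^2)/13 = 104/13 = 8, a_9 = floor((11 + 5)/8) = 2.
  m_10 = 8*2 - 5 = 11, d_10 = (129 - 11^2)/8 = 8/8 = 1, a_10 = floor((11 + 11)/1) = 22.
  m_11 = 1*22 - 11 = 11, d_11 = (129 - 11^2)/1 = 8/1 = 8: (m_11, d_11) = (m_1, d_1) = (11, 8), so from here the quotients repeat a_1, ..., a_10; the period length is 10.
So sqrt(129) = [11; (2, 1, 3, 1, 6, 1, 3, 1, 2, 22)] with period length k = 10.
k is even, so the fundamental solution of x^2 - 129y^2 = 1 is (p_{k-1}, q_{k-1}) = (p_9, q_9); compute convergents through index 9.
Convergents (p_i = a_i*p_{i-1} + p_{i-2}, q_i = a_i*q_{i-1} + q_{i-2} with p_{-2}=0, p_{-1}=1, q_{-2}=1, q_{-1}=0):
  i=0: a_0=11, p_0 = 11*1 + 0 = 11, q_0 = 11*0 + 1 = 1.
  i=1: a_1=2, p_1 = 2*11 + 1 = 23, q_1 = 2*1 + 0 = 2.
  i=2: a_2=1, p_2 = 1*23 + 11 = 34, q_2 = 1*2 + 1 = 3.
  i=3: a_3=3, p_3 = 3*34 + 23 = 125, q_3 = 3*3 + 2 = 11.
  i=4: a_4=1, p_4 = 1*125 + 34 = 159, q_4 = 1*11 + 3 = 14.
  i=5: a_5=6, p_5 = 6*159 + 125 = 1079, q_5 = 6*14 + 11 = 95.
  i=6: a_6=1, p_6 = 1*1079 + 159 = 1238, q_6 = 1*95 + 14 = 109.
  i=7: a_7=3, p_7 = 3*1238 + 1079 = 4793, q_7 = 3*109 + 95 = 422.
  i=8: a_8=1, p_8 = 1*4793 + 1238 = 6031, q_8 = 1*422 + 109 = 531.
  i=9: a_9=2, p_9 = 2*6031 + 4793 = 16855, q_9 = 2*531 + 422 = 1484.
Check: 16855^2 - 129*1484^2 = 284091025 - 284091024 = 1, so (x, y) = (16855, 1484) solves the equation, and by the theorem it is the least positive solution.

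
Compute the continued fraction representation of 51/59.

[0; 1, 6, 2, 1, 2]

Run the Euclidean algorithm on 51 and 59; the successive quotients are the partial quotients a_0, a_1, ... (each step inverts the fractional part left over by the previous one):
  51 = 0*59 + 51, so a_0 = 0.
  59 = 1*51 + 8, so a_1 = 1.
  51 = 6*8 + 3, so a_2 = 6.
  8 = 2*3 + 2, so a_3 = 2.
  3 = 1*2 + 1, so a_4 = 1.
  2 = 2*1 + 0, so a_5 = 2.
The remainder reaches 0 after 6 divisions, so the expansion has 6 partial quotients, read off in order.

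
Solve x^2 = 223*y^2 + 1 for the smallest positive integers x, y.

First expand sqrt(223) as a continued fraction. With x_i = (sqrt(223) + m_i)/d_i and (m_0, d_0) = (0, 1): a_0 = floor(sqrt(223)) = 14, since 14^2 = 196 <= 223 < 225 = 15^2.
Iterate m_{i+1} = d_i*a_i - m_i, d_{i+1} = (223 - m_{i+1}^2)/d_i, a_{i+1} = floor((a_0 + m_{i+1})/d_{i+1}):
  m_1 = 1*14 - 0 = 14, d_1 = (223 - 14^2)/1 = 27/1 = 27, a_1 = floor((14 + 14)/27) = 1.
  m_2 = 27*1 - 14 = 13, d_2 = (223 - 13^2)/27 = 54/27 = 2, a_2 = floor((14 + 13)/2) = 13.
  m_3 = 2*13 - 13 = 13, d_3 = (223 - 13^2)/2 = 54/2 = 27, a_3 = floor((14 + 13)/27) = 1.
  m_4 = 27*1 - 13 = 14, d_4 = (223 - 14^2)/27 = 27/27 = 1, a_4 = floor((14 + 14)/1) = 28.
  m_5 = 1*28 - 14 = 14, d_5 = (223 - 14^2)/1 = 27/1 = 27: (m_5, d_5) = (m_1, d_1) = (14, 27), so from here the quotients repeat a_1, ..., a_4; the period length is 4.
So sqrt(223) = [14; (1, 13, 1, 28)] with period length k = 4.
k is even, so the fundamental solution of x^2 - 223y^2 = 1 is (p_{k-1}, q_{k-1}) = (p_3, q_3); compute convergents through index 3.
Convergents (p_i = a_i*p_{i-1} + p_{i-2}, q_i = a_i*q_{i-1} + q_{i-2} with p_{-2}=0, p_{-1}=1, q_{-2}=1, q_{-1}=0):
  i=0: a_0=14, p_0 = 14*1 + 0 = 14, q_0 = 14*0 + 1 = 1.
  i=1: a_1=1, p_1 = 1*14 + 1 = 15, q_1 = 1*1 + 0 = 1.
  i=2: a_2=13, p_2 = 13*15 + 14 = 209, q_2 = 13*1 + 1 = 14.
  i=3: a_3=1, p_3 = 1*209 + 15 = 224, q_3 = 1*14 + 1 = 15.
Check: 224^2 - 223*15^2 = 50176 - 50175 = 1, so (x, y) = (224, 15) solves the equation, and by the theorem it is the least positive solution.

(x, y) = (224, 15)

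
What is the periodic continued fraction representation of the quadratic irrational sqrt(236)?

[15; (2, 1, 3, 5, 1, 6, 1, 5, 3, 1, 2, 30)]

Write x_i = (sqrt(236) + m_i)/d_i with (m_0, d_0) = (0, 1). a_0 = floor(sqrt(236)) = 15, since 15^2 = 225 <= 236 < 256 = 16^2.
Iterate m_{i+1} = d_i*a_i - m_i, d_{i+1} = (236 - m_{i+1}^2)/d_i, a_{i+1} = floor((a_0 + m_{i+1})/d_{i+1}):
  m_1 = 1*15 - 0 = 15, d_1 = (236 - 15^2)/1 = 11/1 = 11, a_1 = floor((15 + 15)/11) = 2.
  m_2 = 11*2 - 15 = 7, d_2 = (236 - 7^2)/11 = 187/11 = 17, a_2 = floor((15 + 7)/17) = 1.
  m_3 = 17*1 - 7 = 10, d_3 = (236 - 10^2)/17 = 136/17 = 8, a_3 = floor((15 + 10)/8) = 3.
  m_4 = 8*3 - 10 = 14, d_4 = (236 - 14^2)/8 = 40/8 = 5, a_4 = floor((15 + 14)/5) = 5.
  m_5 = 5*5 - 14 = 11, d_5 = (236 - 11^2)/5 = 115/5 = 23, a_5 = floor((15 + 11)/23) = 1.
  m_6 = 23*1 - 11 = 12, d_6 = (236 - 12^2)/23 = 92/23 = 4, a_6 = floor((15 + 12)/4) = 6.
  m_7 = 4*6 - 12 = 12, d_7 = (236 - 12^2)/4 = 92/4 = 23, a_7 = floor((15 + 12)/23) = 1.
  m_8 = 23*1 - 12 = 11, d_8 = (236 - 11^2)/23 = 115/23 = 5, a_8 = floor((15 + 11)/5) = 5.
  m_9 = 5*5 - 11 = 14, d_9 = (236 - 14^2)/5 = 40/5 = 8, a_9 = floor((15 + 14)/8) = 3.
  m_10 = 8*3 - 14 = 10, d_10 = (236 - 10^2)/8 = 136/8 = 17, a_10 = floor((15 + 10)/17) = 1.
  m_11 = 17*1 - 10 = 7, d_11 = (236 - 7^2)/17 = 187/17 = 11, a_11 = floor((15 + 7)/11) = 2.
  m_12 = 11*2 - 7 = 15, d_12 = (236 - 15^2)/11 = 11/11 = 1, a_12 = floor((15 + 15)/1) = 30.
  m_13 = 1*30 - 15 = 15, d_13 = (236 - 15^2)/1 = 11/1 = 11: (m_13, d_13) = (m_1, d_1) = (15, 11), so from here the quotients repeat a_1, ..., a_12; the period length is 12.
Hence the expansion of sqrt(236) is a_0 = 15 followed by the repeating block 2, 1, 3, 5, 1, 6, 1, 5, 3, 1, 2, 30 (period 12).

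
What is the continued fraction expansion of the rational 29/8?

[3; 1, 1, 1, 2]

Run the Euclidean algorithm on 29 and 8; the successive quotients are the partial quotients a_0, a_1, ... (each step inverts the fractional part left over by the previous one):
  29 = 3*8 + 5, so a_0 = 3.
  8 = 1*5 + 3, so a_1 = 1.
  5 = 1*3 + 2, so a_2 = 1.
  3 = 1*2 + 1, so a_3 = 1.
  2 = 2*1 + 0, so a_4 = 2.
The remainder reaches 0 after 5 divisions, so the expansion has 5 partial quotients, read off in order.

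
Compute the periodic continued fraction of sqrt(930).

Write x_i = (sqrt(930) + m_i)/d_i with (m_0, d_0) = (0, 1). a_0 = floor(sqrt(930)) = 30, since 30^2 = 900 <= 930 < 961 = 31^2.
Iterate m_{i+1} = d_i*a_i - m_i, d_{i+1} = (930 - m_{i+1}^2)/d_i, a_{i+1} = floor((a_0 + m_{i+1})/d_{i+1}):
  m_1 = 1*30 - 0 = 30, d_1 = (930 - 30^2)/1 = 30/1 = 30, a_1 = floor((30 + 30)/30) = 2.
  m_2 = 30*2 - 30 = 30, d_2 = (930 - 30^2)/30 = 30/30 = 1, a_2 = floor((30 + 30)/1) = 60.
  m_3 = 1*60 - 30 = 30, d_3 = (930 - 30^2)/1 = 30/1 = 30: (m_3, d_3) = (m_1, d_1) = (30, 30), so from here the quotients repeat a_1, a_2; the period length is 2.
Hence the expansion of sqrt(930) is a_0 = 30 followed by the repeating block 2, 60 (period 2).

[30; (2, 60)]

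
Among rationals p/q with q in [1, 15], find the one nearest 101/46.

Expand x = 101/46 as a continued fraction with the Euclidean algorithm:
  101 = 2*46 + 9, so a_0 = 2.
  46 = 5*9 + 1, so a_1 = 5.
  9 = 9*1 + 0, so a_2 = 9.
so x = [2; 5, 9].
Convergents (p_i = a_i*p_{i-1} + p_{i-2}, q_i = a_i*q_{i-1} + q_{i-2} with p_{-2}=0, p_{-1}=1, q_{-2}=1, q_{-1}=0), until the denominator exceeds 15:
  i=0: a_0=2, p_0 = 2*1 + 0 = 2, q_0 = 2*0 + 1 = 1.
  i=1: a_1=5, p_1 = 5*2 + 1 = 11, q_1 = 5*1 + 0 = 5.
  i=2: a_2=9, p_2 = 9*11 + 2 = 101, q_2 = 9*5 + 1 = 46.
q_2 = 46 > 15, so the last convergent with denominator <= 15 is p_1/q_1 = 11/5.
The closest fraction with denominator <= 15 is either p_1/q_1 or the intermediate fraction (k*p_1 + p_0)/(k*q_1 + q_0) with the largest k >= 1 whose denominator stays <= 15; these approach x as k grows, and every other convergent or intermediate fraction in range is farther away.
Largest k: floor((15 - q_0)/q_1) = floor((15 - 1)/5) = 2.
That gives (2*11 + 2)/(2*5 + 1) = 24/11.
Compare the errors: |x - 11/5| = |101*5 - 11*46|/(46*5) = 1/230, and |x - 24/11| = |101*11 - 24*46|/(46*11) = 7/506.
Cross-multiplying, 1*506 = 506 < 1610 = 7*230, so 1/230 is smaller: the convergent 11/5 is closer to x than 24/11.

11/5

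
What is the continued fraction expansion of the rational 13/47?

[0; 3, 1, 1, 1, 1, 2]

Run the Euclidean algorithm on 13 and 47; the successive quotients are the partial quotients a_0, a_1, ... (each step inverts the fractional part left over by the previous one):
  13 = 0*47 + 13, so a_0 = 0.
  47 = 3*13 + 8, so a_1 = 3.
  13 = 1*8 + 5, so a_2 = 1.
  8 = 1*5 + 3, so a_3 = 1.
  5 = 1*3 + 2, so a_4 = 1.
  3 = 1*2 + 1, so a_5 = 1.
  2 = 2*1 + 0, so a_6 = 2.
The remainder reaches 0 after 7 divisions, so the expansion has 7 partial quotients, read off in order.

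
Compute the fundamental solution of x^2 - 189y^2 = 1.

First expand sqrt(189) as a continued fraction. With x_i = (sqrt(189) + m_i)/d_i and (m_0, d_0) = (0, 1): a_0 = floor(sqrt(189)) = 13, since 13^2 = 169 <= 189 < 196 = 14^2.
Iterate m_{i+1} = d_i*a_i - m_i, d_{i+1} = (189 - m_{i+1}^2)/d_i, a_{i+1} = floor((a_0 + m_{i+1})/d_{i+1}):
  m_1 = 1*13 - 0 = 13, d_1 = (189 - 13^2)/1 = 20/1 = 20, a_1 = floor((13 + 13)/20) = 1.
  m_2 = 20*1 - 13 = 7, d_2 = (189 - 7^2)/20 = 140/20 = 7, a_2 = floor((13 + 7)/7) = 2.
  m_3 = 7*2 - 7 = 7, d_3 = (189 - 7^2)/7 = 140/7 = 20, a_3 = floor((13 + 7)/20) = 1.
  m_4 = 20*1 - 7 = 13, d_4 = (189 - 13^2)/20 = 20/20 = 1, a_4 = floor((13 + 13)/1) = 26.
  m_5 = 1*26 - 13 = 13, d_5 = (189 - 13^2)/1 = 20/1 = 20: (m_5, d_5) = (m_1, d_1) = (13, 20), so from here the quotients repeat a_1, ..., a_4; the period length is 4.
So sqrt(189) = [13; (1, 2, 1, 26)] with period length k = 4.
k is even, so the fundamental solution of x^2 - 189y^2 = 1 is (p_{k-1}, q_{k-1}) = (p_3, q_3); compute convergents through index 3.
Convergents (p_i = a_i*p_{i-1} + p_{i-2}, q_i = a_i*q_{i-1} + q_{i-2} with p_{-2}=0, p_{-1}=1, q_{-2}=1, q_{-1}=0):
  i=0: a_0=13, p_0 = 13*1 + 0 = 13, q_0 = 13*0 + 1 = 1.
  i=1: a_1=1, p_1 = 1*13 + 1 = 14, q_1 = 1*1 + 0 = 1.
  i=2: a_2=2, p_2 = 2*14 + 13 = 41, q_2 = 2*1 + 1 = 3.
  i=3: a_3=1, p_3 = 1*41 + 14 = 55, q_3 = 1*3 + 1 = 4.
Check: 55^2 - 189*4^2 = 3025 - 3024 = 1, so (x, y) = (55, 4) solves the equation, and by the theorem it is the least positive solution.

(x, y) = (55, 4)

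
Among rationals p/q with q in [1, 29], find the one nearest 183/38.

130/27

Expand x = 183/38 as a continued fraction with the Euclidean algorithm:
  183 = 4*38 + 31, so a_0 = 4.
  38 = 1*31 + 7, so a_1 = 1.
  31 = 4*7 + 3, so a_2 = 4.
  7 = 2*3 + 1, so a_3 = 2.
  3 = 3*1 + 0, so a_4 = 3.
so x = [4; 1, 4, 2, 3].
Convergents (p_i = a_i*p_{i-1} + p_{i-2}, q_i = a_i*q_{i-1} + q_{i-2} with p_{-2}=0, p_{-1}=1, q_{-2}=1, q_{-1}=0), until the denominator exceeds 29:
  i=0: a_0=4, p_0 = 4*1 + 0 = 4, q_0 = 4*0 + 1 = 1.
  i=1: a_1=1, p_1 = 1*4 + 1 = 5, q_1 = 1*1 + 0 = 1.
  i=2: a_2=4, p_2 = 4*5 + 4 = 24, q_2 = 4*1 + 1 = 5.
  i=3: a_3=2, p_3 = 2*24 + 5 = 53, q_3 = 2*5 + 1 = 11.
  i=4: a_4=3, p_4 = 3*53 + 24 = 183, q_4 = 3*11 + 5 = 38.
q_4 = 38 > 29, so the last convergent with denominator <= 29 is p_3/q_3 = 53/11.
The closest fraction with denominator <= 29 is either p_3/q_3 or the intermediate fraction (k*p_3 + p_2)/(k*q_3 + q_2) with the largest k >= 1 whose denominator stays <= 29; these approach x as k grows, and every other convergent or intermediate fraction in range is farther away.
Largest k: floor((29 - q_2)/q_3) = floor((29 - 5)/11) = 2.
That gives (2*53 + 24)/(2*11 + 5) = 130/27.
Compare the errors: |x - 53/11| = |183*11 - 53*38|/(38*11) = 1/418, and |x - 130/27| = |183*27 - 130*38|/(38*27) = 1/1026.
Cross-multiplying, 1*418 = 418 < 1026 = 1*1026, so 1/1026 is smaller: the intermediate fraction 130/27 is closer to x than 53/11.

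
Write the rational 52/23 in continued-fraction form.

[2; 3, 1, 5]

Run the Euclidean algorithm on 52 and 23; the successive quotients are the partial quotients a_0, a_1, ... (each step inverts the fractional part left over by the previous one):
  52 = 2*23 + 6, so a_0 = 2.
  23 = 3*6 + 5, so a_1 = 3.
  6 = 1*5 + 1, so a_2 = 1.
  5 = 5*1 + 0, so a_3 = 5.
The remainder reaches 0 after 4 divisions, so the expansion has 4 partial quotients, read off in order.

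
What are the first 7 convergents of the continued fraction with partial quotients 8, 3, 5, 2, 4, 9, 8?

Using the convergent recurrence p_i = a_i*p_{i-1} + p_{i-2}, q_i = a_i*q_{i-1} + q_{i-2} with p_{-2}=0, p_{-1}=1, q_{-2}=1, q_{-1}=0:
  i=0: a_0=8, p_0 = 8*1 + 0 = 8, q_0 = 8*0 + 1 = 1.
  i=1: a_1=3, p_1 = 3*8 + 1 = 25, q_1 = 3*1 + 0 = 3.
  i=2: a_2=5, p_2 = 5*25 + 8 = 133, q_2 = 5*3 + 1 = 16.
  i=3: a_3=2, p_3 = 2*133 + 25 = 291, q_3 = 2*16 + 3 = 35.
  i=4: a_4=4, p_4 = 4*291 + 133 = 1297, q_4 = 4*35 + 16 = 156.
  i=5: a_5=9, p_5 = 9*1297 + 291 = 11964, q_5 = 9*156 + 35 = 1439.
  i=6: a_6=8, p_6 = 8*11964 + 1297 = 97009, q_6 = 8*1439 + 156 = 11668.

8/1, 25/3, 133/16, 291/35, 1297/156, 11964/1439, 97009/11668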